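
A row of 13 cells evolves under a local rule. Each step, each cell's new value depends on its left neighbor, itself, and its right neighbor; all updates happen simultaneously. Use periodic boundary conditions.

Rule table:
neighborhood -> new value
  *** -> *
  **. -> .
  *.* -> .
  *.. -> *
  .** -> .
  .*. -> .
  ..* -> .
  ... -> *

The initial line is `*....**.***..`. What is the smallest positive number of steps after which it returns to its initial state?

step 1: .***.....*.*.
step 2: ..*.****....*
step 3: *....**.***..

3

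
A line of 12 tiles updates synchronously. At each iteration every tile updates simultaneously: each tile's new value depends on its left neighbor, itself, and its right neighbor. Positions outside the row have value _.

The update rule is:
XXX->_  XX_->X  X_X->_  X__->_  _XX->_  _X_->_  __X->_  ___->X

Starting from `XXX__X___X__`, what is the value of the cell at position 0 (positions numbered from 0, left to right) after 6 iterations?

__X____X___X
X___XX___X__
__X__X_X___X
X________X__
__XXXXXX___X
X______X_X__
position 0 holds X

X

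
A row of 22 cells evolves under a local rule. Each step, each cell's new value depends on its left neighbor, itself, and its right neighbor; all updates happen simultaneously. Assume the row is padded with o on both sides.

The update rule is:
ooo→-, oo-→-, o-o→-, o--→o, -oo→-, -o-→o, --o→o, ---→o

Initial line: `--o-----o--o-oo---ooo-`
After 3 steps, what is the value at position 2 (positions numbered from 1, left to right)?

o

step 1: oooooooooooo---ooo----
step 2: ------------ooo---oooo
step 3: oooooooooooo---ooo----
position 2 holds o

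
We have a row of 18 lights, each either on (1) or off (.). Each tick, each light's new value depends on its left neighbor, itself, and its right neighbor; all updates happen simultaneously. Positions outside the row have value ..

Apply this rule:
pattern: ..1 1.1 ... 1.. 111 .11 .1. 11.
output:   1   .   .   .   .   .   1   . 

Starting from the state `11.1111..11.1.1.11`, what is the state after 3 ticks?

......1...1...1...

tick 1: ........1...1.1...
tick 2: .......11..11.1...
tick 3: ......1...1...1...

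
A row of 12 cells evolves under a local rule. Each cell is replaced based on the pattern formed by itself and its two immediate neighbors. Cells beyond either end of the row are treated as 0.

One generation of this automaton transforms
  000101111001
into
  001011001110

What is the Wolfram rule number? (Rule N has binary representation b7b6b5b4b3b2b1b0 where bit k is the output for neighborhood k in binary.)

122

position 6: 111 → 0  (bit 7 = 0)
position 8: 110 → 1  (bit 6 = 1)
position 4: 101 → 1  (bit 5 = 1)
position 9: 100 → 1  (bit 4 = 1)
position 5: 011 → 1  (bit 3 = 1)
position 3: 010 → 0  (bit 2 = 0)
position 2: 001 → 1  (bit 1 = 1)
position 0: 000 → 0  (bit 0 = 0)
bits b7..b0 = 01111010 = 122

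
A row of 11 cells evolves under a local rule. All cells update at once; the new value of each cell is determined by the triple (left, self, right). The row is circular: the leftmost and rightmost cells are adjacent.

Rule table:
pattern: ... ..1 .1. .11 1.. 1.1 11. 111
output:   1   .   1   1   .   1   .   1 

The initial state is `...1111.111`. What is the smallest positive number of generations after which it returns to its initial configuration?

generation 1: .1.111.111.
generation 2: .1111.111..
generation 3: .111.111..1
generation 4: 111.111...1
generation 5: 11.111..1.1
generation 6: 1.111...111
generation 7: .111..1.111
generation 8: 111...1111.
generation 9: 11..1.111.1
generation 10: 1...1111.11
generation 11: ..1.111.111
generation 12: ..1111.111.
generation 13: 1.111.111..
generation 14: 1111.111...
generation 15: 111.111..1.
generation 16: 11.111...11
generation 17: 1.111..1.11
generation 18: .111...1111
generation 19: 111..1.111.
generation 20: 11...1111.1
generation 21: 1..1.111.11
generation 22: ...1111.111

22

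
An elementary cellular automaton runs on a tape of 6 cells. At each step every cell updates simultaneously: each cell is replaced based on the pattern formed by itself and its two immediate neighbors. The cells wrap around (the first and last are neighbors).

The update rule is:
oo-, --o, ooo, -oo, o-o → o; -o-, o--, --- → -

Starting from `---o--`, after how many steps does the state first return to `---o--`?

--o---
-o----
o-----
-----o
----o-
---o--

6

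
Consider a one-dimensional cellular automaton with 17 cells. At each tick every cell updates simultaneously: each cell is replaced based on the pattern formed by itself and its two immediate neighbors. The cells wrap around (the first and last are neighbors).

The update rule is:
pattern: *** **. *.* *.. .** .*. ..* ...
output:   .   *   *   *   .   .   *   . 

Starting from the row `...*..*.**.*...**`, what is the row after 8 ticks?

*.*.**.*.**.*.*.*
**.*.**.*.**.*.*.
.**.*.**.*.**.*.*
*.**.*.**.*.**.*.
.*.**.*.**.*.**.*
*.*.**.*.**.*.**.
.*.*.**.*.**.*.**
*.*.*.**.*.**.*.*

*.*.*.**.*.**.*.*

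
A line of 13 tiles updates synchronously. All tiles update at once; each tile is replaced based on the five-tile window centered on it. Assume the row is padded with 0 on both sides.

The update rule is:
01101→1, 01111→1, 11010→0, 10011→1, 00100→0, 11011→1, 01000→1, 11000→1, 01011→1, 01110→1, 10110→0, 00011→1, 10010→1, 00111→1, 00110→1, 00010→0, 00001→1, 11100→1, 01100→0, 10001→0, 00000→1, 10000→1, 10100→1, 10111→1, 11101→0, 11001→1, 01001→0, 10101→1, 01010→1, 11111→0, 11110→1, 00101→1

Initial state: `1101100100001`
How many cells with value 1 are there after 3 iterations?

iteration 1: 1110011011100
iteration 2: 1111111111111
iteration 3: 1100000000011
count of 1: 4

4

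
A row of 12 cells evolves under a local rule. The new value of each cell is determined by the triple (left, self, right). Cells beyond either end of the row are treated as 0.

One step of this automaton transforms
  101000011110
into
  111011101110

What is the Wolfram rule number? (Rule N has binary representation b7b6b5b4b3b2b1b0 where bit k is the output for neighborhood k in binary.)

position 8: 111 → 1  (bit 7 = 1)
position 10: 110 → 1  (bit 6 = 1)
position 1: 101 → 1  (bit 5 = 1)
position 3: 100 → 0  (bit 4 = 0)
position 7: 011 → 0  (bit 3 = 0)
position 0: 010 → 1  (bit 2 = 1)
position 6: 001 → 1  (bit 1 = 1)
position 4: 000 → 1  (bit 0 = 1)
bits b7..b0 = 11100111 = 231

231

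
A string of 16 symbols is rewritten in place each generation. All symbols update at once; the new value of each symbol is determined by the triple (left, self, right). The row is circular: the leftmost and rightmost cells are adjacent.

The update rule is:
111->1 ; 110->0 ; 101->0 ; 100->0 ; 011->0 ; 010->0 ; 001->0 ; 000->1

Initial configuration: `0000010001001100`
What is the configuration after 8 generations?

0011110011100100

1111000100000001
1110010001111100
0100000100111000
0001110000010011
0100100111000000
0000000010011111
0111111000001110
0011110011100100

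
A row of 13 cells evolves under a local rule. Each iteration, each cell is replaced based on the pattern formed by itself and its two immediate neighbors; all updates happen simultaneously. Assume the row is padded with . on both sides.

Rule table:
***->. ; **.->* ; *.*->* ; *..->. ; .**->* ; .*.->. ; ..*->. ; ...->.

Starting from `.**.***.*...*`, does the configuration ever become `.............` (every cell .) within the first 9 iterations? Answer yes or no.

yes

iteration 1: .****.**.....
iteration 2: .*..****.....
iteration 3: ....*..*.....
iteration 4: .............
all cells are . at iteration 4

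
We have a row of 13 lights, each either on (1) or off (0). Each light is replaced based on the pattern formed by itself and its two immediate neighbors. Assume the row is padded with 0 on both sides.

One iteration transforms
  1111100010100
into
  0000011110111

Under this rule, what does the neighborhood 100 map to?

At position 5 the neighborhood is 100; the next row has 1 there.

1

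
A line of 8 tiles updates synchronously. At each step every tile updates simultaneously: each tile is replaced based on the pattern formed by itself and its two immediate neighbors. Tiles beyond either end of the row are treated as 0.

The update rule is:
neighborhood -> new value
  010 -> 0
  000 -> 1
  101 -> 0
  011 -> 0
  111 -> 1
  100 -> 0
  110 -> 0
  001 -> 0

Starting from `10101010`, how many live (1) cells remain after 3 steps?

00000000
11111111
01111110
count of 1: 6

6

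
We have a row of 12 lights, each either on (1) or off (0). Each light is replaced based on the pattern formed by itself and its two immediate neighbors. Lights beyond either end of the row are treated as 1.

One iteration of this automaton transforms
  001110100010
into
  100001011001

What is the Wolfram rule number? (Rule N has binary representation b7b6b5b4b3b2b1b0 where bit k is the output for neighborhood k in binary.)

position 3: 111 → 0  (bit 7 = 0)
position 4: 110 → 0  (bit 6 = 0)
position 5: 101 → 1  (bit 5 = 1)
position 0: 100 → 1  (bit 4 = 1)
position 2: 011 → 0  (bit 3 = 0)
position 6: 010 → 0  (bit 2 = 0)
position 1: 001 → 0  (bit 1 = 0)
position 8: 000 → 1  (bit 0 = 1)
bits b7..b0 = 00110001 = 49

49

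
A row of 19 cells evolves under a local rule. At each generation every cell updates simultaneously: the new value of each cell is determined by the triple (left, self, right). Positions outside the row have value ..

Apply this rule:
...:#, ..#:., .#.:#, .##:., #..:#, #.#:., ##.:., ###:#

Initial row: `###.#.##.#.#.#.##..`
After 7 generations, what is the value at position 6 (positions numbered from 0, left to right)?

.

.#..#....#.#.#...##
.##.####.#.#.###...
.....##..#.#..#.###
####...#.#.##.#..#.
.##.##.#.#....##.##
.......#.####......
######.#..##.######
position 6 holds .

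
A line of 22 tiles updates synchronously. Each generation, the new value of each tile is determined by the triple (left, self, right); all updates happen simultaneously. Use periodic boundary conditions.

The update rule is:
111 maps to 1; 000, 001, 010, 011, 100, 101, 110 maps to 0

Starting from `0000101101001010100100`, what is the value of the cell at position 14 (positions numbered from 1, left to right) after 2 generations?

0000000000000000000000
0000000000000000000000
position 14 holds 0

0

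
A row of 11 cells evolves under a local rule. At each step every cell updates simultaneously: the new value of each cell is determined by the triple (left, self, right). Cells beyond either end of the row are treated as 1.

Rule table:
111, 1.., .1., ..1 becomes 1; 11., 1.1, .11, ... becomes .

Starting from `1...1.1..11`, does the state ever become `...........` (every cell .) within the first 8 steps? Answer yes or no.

no

step 1: .1.11.111.1
step 2: .1.....1...
step 3: .11...111.1
step 4: ...1.1.1...
step 5: 1.11.1.11.1
step 6: .....1.....
step 7: 1...111...1
step 8: .1.1.1.1.1.
step 8 is .1.1.1.1.1., still not uniform .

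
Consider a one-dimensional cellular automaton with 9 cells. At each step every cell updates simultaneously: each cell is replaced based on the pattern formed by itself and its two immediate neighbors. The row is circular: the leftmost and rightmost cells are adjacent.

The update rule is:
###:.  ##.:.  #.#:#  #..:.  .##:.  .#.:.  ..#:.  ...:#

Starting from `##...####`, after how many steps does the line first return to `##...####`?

2

...#.....
##...####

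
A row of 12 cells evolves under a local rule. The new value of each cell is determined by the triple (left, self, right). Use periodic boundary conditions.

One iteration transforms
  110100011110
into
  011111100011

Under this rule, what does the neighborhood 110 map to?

At position 1 the neighborhood is 110; the next row has 1 there.

1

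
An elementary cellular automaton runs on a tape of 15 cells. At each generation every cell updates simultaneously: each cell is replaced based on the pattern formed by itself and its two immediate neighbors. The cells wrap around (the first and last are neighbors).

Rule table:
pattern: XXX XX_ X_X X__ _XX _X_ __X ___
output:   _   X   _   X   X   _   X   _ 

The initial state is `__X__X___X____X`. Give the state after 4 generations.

XX_XX_X_X_X__X_
XX_XX______XX__
XX_XXX____XXXXX
_X_X_XX__XX____

_X_X_XX__XX____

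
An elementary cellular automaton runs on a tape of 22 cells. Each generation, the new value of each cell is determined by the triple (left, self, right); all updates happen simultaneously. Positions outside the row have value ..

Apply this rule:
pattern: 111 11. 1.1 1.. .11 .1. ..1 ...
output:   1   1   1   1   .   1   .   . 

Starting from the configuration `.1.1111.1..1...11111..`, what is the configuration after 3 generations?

generation 1: .11.111111.11...11111.
generation 2: ..11.111111.11...11111
generation 3: ...11.111111.11...1111

...11.111111.11...1111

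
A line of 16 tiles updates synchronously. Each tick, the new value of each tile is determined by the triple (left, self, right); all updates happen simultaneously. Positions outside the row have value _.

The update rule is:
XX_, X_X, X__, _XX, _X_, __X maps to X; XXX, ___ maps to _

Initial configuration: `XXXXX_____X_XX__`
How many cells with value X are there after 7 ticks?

7

X___XX___XXXXXX_
XX_XXXX_XX____XX
XXXX__XXXXX__XXX
X__XXXX___XXXX_X
XXXX__XX_XX__XXX
X__XXXXXXXXXXX_X
XXXX_________XXX
count of X: 7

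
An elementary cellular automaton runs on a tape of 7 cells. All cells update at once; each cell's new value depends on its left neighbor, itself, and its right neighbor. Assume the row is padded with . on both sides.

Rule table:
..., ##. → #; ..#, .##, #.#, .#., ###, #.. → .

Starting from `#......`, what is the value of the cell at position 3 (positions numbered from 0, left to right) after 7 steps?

.

..#####
#.....#
..###..
#...#.#
..#....
#...###
..#...#
position 3 holds .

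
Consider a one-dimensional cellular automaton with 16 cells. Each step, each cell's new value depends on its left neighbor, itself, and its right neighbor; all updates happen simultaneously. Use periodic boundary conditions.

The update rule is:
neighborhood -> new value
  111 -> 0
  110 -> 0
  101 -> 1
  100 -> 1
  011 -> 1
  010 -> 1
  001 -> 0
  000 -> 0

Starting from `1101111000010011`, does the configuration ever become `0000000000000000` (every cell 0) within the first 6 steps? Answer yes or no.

no

0011000100011010
0010100110010111
1011110101011100
1110001111110010
1001001000001011
0101101100001110
step 6 is 0101101100001110, still not uniform 0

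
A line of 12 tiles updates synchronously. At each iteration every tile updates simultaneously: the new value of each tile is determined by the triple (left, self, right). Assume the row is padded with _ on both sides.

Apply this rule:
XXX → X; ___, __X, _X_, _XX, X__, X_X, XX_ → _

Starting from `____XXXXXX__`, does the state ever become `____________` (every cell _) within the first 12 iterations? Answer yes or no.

iteration 1: _____XXXX___
iteration 2: ______XX____
iteration 3: ____________
all cells are _ at iteration 3

yes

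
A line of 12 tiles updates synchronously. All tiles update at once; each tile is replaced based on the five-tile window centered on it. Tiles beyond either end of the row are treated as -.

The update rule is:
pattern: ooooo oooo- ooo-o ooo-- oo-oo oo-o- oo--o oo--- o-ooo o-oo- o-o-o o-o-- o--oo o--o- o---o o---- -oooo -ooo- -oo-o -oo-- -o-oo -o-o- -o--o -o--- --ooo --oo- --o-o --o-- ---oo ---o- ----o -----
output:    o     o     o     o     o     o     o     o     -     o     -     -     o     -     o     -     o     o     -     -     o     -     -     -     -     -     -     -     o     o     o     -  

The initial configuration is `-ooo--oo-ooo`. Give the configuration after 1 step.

o-oooo--o-oo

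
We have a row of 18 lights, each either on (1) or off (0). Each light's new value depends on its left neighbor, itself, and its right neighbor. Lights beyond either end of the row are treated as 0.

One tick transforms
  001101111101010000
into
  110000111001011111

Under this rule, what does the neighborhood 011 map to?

0

At position 2 the neighborhood is 011; the next row has 0 there.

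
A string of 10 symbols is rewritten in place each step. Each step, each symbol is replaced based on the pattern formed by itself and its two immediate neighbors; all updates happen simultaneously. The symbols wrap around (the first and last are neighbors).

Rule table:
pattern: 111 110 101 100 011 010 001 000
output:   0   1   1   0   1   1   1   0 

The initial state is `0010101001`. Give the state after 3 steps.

0111111011
1100001111
0100011000

0100011000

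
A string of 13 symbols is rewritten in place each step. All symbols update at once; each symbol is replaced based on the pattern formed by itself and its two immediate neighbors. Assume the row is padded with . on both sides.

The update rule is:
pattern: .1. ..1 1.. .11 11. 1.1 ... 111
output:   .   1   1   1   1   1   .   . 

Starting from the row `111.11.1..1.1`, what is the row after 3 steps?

1111.11...11.

step 1: 1.11111.11.1.
step 2: .11...11111.1
step 3: 1111.11...11.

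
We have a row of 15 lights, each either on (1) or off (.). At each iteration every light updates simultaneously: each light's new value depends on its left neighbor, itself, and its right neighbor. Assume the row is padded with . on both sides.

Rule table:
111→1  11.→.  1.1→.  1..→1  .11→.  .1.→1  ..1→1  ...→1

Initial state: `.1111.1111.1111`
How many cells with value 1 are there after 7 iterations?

iteration 1: 1.11...11...11.
iteration 2: 1...111..111..1
iteration 3: 1111.1.11.1.111
iteration 4: .11..1....1..1.
iteration 5: 1..111111111111
iteration 6: 111.1111111111.
iteration 7: .1...11111111.1
count of 1: 10

10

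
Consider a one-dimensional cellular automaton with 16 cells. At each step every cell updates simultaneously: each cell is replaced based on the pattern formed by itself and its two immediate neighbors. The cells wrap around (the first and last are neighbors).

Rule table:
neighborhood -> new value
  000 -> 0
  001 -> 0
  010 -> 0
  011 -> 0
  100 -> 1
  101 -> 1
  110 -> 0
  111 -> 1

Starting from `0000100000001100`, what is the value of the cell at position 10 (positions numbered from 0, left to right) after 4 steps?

0000010000000010
0000001000000001
1000000100000000
0100000010000000
position 10 holds 0

0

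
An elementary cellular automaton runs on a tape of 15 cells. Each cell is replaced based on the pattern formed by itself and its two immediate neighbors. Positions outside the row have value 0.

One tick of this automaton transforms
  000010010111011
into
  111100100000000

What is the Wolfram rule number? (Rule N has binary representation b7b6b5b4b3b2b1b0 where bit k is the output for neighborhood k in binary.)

3

position 10: 111 → 0  (bit 7 = 0)
position 11: 110 → 0  (bit 6 = 0)
position 8: 101 → 0  (bit 5 = 0)
position 5: 100 → 0  (bit 4 = 0)
position 9: 011 → 0  (bit 3 = 0)
position 4: 010 → 0  (bit 2 = 0)
position 3: 001 → 1  (bit 1 = 1)
position 0: 000 → 1  (bit 0 = 1)
bits b7..b0 = 00000011 = 3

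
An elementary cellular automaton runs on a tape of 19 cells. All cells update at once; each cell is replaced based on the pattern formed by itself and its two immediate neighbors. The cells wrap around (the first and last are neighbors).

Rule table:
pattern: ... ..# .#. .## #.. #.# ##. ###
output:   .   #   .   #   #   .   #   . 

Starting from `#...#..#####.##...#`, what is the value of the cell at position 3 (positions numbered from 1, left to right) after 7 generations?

generation 1: ##.#.###...#.###.##
generation 2: .#...#.##.#..#.#.#.
generation 3: #.#.#..##..##.....#
generation 4: #....#########...##
generation 5: ##..##.......##.##.
generation 6: #######.....###.##.
generation 7: #.....##...##.#.##.
position 3 holds .

.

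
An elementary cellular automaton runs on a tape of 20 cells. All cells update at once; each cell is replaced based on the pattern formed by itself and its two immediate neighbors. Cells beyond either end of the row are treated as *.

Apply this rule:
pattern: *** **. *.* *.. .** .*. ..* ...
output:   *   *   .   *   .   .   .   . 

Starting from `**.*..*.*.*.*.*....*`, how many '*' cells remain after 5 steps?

**..*..........*....
***..*..........*...
****..*..........*..
*****..*..........*.
******..*...........
count of *: 7

7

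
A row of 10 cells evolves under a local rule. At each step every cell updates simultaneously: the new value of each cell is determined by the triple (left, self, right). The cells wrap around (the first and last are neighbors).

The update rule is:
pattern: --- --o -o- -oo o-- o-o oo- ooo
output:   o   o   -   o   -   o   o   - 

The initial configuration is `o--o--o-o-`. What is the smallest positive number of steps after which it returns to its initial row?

10

--o--o-o-o
-o--o-o-o-
o--o-o-o--
--o-o-o--o
-o-o-o--o-
o-o-o--o--
-o-o--o--o
o-o--o--o-
-o--o--o-o
o--o--o-o-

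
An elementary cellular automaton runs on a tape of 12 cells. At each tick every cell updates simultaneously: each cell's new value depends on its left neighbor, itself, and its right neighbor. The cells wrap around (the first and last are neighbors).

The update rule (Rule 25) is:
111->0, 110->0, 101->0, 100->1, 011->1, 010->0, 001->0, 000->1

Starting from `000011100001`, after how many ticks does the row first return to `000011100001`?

12

111010011100
100001010010
011100001000
010011100111
001010010100
100001000011
011100111010
010010100001
001000011100
100111010011
010100001010
000011100001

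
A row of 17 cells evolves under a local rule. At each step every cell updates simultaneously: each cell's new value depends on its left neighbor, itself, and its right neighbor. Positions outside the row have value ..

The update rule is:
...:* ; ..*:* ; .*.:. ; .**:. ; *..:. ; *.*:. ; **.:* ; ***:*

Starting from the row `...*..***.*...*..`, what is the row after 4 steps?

***..*.**...**..*
.**.*...*.**.*.*.
*.*...**...*.....
....**.*.**..****

....**.*.**..****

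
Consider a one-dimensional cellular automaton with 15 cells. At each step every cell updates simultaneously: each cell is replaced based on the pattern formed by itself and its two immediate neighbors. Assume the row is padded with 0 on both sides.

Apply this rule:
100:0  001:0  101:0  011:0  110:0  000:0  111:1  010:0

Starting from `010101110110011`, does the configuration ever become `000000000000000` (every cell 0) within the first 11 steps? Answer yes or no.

yes

step 1: 000000100000000
step 2: 000000000000000
all cells are 0 at step 2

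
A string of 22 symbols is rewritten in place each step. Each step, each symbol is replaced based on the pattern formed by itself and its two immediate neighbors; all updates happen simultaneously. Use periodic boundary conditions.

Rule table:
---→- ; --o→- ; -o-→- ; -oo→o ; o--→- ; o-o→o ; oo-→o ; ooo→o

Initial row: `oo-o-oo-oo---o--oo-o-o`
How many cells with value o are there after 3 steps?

step 1: ooo-oooooo------ooo-oo
step 2: oooooooooo------oooooo
step 3: oooooooooo------oooooo
count of o: 16

16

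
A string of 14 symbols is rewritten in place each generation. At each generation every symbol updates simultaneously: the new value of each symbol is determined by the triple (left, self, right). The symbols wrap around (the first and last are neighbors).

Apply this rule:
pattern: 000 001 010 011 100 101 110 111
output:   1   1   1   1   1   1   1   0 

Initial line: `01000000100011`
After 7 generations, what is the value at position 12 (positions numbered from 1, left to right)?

11111111111111
00000000000000
11111111111111  (repeats generation 1; period 2)
generation 7: 11111111111111
position 12 holds 1

1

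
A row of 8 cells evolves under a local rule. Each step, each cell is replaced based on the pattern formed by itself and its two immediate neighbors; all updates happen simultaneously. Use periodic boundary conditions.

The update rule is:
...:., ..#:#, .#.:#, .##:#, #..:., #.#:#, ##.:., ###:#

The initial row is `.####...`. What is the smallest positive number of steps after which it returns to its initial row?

8

####....
###....#
##....##
#....###
....####
...####.
..####..
.####...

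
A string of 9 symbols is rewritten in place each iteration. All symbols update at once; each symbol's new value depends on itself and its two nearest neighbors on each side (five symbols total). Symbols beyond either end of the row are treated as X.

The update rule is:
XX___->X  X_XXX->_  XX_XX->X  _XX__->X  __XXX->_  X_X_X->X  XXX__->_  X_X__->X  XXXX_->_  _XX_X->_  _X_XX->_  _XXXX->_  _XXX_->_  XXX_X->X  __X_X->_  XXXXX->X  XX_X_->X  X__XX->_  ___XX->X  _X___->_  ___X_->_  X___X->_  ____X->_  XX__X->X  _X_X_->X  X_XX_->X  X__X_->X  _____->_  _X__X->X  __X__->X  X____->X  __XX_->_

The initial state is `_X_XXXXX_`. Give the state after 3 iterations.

XX___X_XX
__X______
XXX_X___X

XXX_X___X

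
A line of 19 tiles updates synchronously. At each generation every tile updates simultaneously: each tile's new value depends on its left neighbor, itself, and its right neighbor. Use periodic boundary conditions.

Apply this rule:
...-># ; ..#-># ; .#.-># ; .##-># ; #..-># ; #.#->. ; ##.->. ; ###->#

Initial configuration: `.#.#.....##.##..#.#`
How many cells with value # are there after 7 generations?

10

generation 1: .#.#######..#.###.#
generation 2: .#.######.###.##..#
generation 3: .#.#####..##..#.###
generation 4: .#.####.###.###.##.
generation 5: ##.###..##..##..#.#
generation 6: #..##.###.###.###.#
generation 7: .###..##..##..##..#
count of #: 10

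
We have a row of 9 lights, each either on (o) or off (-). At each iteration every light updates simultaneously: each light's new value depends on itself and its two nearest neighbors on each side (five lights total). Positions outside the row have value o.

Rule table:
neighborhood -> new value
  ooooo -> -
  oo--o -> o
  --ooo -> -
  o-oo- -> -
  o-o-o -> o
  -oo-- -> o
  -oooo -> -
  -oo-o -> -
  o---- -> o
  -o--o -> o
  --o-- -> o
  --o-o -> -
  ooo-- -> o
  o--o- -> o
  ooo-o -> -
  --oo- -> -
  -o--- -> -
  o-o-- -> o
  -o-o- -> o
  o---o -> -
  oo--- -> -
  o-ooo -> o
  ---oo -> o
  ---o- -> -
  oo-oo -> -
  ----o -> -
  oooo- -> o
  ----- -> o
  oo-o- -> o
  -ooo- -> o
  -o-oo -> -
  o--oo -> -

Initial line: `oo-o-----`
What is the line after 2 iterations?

--------o

o-oo-oo-o
--------o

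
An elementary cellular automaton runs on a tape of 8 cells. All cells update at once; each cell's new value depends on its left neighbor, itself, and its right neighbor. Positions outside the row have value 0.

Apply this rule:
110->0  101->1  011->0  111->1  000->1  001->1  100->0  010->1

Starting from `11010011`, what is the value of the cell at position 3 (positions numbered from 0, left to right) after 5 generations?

0

00110100
11001101
00010011
11110100
01101101
position 3 holds 0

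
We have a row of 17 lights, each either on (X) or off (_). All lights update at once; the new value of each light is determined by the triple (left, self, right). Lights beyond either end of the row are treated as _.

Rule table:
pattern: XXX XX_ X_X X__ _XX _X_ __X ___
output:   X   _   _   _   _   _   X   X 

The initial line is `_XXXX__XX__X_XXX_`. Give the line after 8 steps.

_XX__X__X__XX__XX

X_XX__X___X___X__
_____X__XX__XX__X
XXXXX__X___X___X_
_XXX__X__XX__XX__
X_X__X__X___X___X
____X__X__XX__XX_
XXXX__X__X___X___
_XX__X__X__XX__XX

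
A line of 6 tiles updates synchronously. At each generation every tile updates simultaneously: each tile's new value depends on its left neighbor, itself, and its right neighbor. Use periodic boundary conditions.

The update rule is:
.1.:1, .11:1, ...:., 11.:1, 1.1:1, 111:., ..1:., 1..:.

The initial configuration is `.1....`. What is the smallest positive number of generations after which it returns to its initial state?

1

.1....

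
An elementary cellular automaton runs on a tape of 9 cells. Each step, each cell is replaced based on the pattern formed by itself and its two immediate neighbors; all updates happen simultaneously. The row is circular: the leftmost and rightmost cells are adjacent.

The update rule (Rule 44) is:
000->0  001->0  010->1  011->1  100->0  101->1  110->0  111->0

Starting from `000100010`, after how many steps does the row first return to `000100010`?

1

step 1: 000100010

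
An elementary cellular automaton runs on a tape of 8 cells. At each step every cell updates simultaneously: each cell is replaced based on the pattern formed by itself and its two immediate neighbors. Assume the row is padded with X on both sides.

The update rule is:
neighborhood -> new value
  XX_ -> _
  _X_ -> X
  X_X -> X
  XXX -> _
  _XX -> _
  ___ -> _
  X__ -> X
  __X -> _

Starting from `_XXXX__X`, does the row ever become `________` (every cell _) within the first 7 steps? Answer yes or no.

no

X____X__
_X___XX_
XXX____X
___X____
X__XX___
_X___X__
XXX__XX_
step 7 is XXX__XX_, still not uniform _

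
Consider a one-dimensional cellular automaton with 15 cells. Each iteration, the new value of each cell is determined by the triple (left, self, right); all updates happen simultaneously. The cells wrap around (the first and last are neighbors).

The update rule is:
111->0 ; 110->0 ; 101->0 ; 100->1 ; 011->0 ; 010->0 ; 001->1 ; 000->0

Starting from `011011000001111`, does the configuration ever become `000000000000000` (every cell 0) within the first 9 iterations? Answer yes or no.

yes

iteration 1: 000000100010000
iteration 2: 000001010101000
iteration 3: 000010000000100
iteration 4: 000101000001010
iteration 5: 001000100010001
iteration 6: 110101010101010
iteration 7: 000000000000000
all cells are 0 at iteration 7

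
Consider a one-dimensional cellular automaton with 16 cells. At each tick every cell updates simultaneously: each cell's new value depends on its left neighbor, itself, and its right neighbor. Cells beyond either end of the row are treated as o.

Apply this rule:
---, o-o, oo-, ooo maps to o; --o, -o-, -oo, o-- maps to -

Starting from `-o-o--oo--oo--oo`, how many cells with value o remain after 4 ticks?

tick 1: o-o----o---o---o
tick 2: oo--oo---o---o--
tick 3: oo---o-o---o----
tick 4: oo-o--o--o---oo-
count of o: 7

7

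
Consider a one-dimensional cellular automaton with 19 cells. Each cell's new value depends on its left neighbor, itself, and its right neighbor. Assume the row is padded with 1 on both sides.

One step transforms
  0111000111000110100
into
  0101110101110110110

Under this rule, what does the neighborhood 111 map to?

0

At position 2 the neighborhood is 111; the next row has 0 there.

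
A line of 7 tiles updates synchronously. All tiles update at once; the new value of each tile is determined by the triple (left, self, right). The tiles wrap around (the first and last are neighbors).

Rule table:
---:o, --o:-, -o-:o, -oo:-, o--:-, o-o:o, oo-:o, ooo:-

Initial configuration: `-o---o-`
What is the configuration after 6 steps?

-o----o

-o-o-o-
-ooooo-
-----o-
oooo-o-
---oooo
-o----o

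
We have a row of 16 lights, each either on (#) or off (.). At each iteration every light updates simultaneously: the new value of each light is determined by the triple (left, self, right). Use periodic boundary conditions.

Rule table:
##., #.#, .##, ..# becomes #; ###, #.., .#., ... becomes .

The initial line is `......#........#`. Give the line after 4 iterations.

..#........#....

.....#........#.
....#........#..
...#........#...
..#........#....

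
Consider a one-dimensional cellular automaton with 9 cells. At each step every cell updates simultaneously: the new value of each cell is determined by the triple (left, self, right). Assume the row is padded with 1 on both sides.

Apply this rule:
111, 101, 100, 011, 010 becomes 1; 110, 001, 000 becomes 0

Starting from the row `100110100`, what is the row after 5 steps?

111101111

step 1: 010101110
step 2: 111111101
step 3: 111111011
step 4: 111110111
step 5: 111101111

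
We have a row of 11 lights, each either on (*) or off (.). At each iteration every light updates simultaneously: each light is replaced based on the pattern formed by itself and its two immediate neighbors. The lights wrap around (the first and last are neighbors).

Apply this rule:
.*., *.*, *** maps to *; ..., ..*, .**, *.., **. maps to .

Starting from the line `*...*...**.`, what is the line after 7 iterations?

....*......

iteration 1: *...*.....*
iteration 2: ....*......
iteration 3: ....*......  (fixed point — unchanged through iteration 7)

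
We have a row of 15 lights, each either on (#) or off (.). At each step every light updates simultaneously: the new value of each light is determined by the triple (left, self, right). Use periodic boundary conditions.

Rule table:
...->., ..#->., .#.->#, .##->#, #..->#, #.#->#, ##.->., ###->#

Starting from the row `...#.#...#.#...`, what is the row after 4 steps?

#..#.#####.###.

...####..####..
...###.#.###.#.
...##.#####.###
#..#.#####.###.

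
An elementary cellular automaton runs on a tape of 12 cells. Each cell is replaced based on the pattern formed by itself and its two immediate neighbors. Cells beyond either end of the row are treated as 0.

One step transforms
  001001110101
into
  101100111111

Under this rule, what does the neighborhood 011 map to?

At position 5 the neighborhood is 011; the next row has 0 there.

0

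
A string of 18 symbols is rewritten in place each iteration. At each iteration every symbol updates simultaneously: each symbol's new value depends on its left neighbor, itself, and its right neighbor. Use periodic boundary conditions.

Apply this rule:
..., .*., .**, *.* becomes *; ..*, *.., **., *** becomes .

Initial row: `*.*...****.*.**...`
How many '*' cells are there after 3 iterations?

***.*.*...****..*.
*..****.*.*.....**
...*...****.***.*.
count of *: 9

9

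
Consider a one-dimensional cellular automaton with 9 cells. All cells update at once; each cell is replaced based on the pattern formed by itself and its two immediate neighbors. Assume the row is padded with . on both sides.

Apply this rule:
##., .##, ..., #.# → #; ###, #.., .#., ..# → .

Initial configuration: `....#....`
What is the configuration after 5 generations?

generation 1: ###...###
generation 2: #.#.#.#.#
generation 3: .#.#.#.#.
generation 4: ..#.#.#..
generation 5: #..#.#..#

#..#.#..#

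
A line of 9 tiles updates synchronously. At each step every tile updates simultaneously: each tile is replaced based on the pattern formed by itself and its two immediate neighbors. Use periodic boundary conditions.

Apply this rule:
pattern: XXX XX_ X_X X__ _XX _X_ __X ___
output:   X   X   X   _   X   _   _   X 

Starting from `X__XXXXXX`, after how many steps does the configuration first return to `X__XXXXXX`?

1

X__XXXXXX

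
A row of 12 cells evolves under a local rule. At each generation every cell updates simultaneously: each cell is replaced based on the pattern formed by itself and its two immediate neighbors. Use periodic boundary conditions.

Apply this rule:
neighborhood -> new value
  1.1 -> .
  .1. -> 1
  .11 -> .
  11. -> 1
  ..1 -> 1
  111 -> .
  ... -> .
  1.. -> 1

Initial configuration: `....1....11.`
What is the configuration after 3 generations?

1.111...111.

generation 1: ...111..1.11
generation 2: 1.1..1111..1
generation 3: 1.111...111.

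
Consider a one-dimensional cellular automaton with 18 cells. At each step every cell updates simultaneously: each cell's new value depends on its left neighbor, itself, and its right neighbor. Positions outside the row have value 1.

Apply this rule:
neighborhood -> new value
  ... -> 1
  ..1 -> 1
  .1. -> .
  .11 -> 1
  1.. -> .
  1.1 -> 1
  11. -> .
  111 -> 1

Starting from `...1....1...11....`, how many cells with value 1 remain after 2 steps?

12

.11..111..111..111
11..111..111..1111
count of 1: 12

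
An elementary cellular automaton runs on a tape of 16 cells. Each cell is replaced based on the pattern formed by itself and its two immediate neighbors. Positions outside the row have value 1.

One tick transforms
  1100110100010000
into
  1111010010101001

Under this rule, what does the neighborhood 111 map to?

1

At position 0 the neighborhood is 111; the next row has 1 there.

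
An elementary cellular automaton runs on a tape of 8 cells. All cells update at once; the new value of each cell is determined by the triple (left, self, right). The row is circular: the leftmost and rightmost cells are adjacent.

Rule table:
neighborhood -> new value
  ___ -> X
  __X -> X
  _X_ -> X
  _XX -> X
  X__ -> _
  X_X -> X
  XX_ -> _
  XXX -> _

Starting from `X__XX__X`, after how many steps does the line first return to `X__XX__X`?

4

__XX__XX
_XX__XX_
XX__XX__
X__XX__X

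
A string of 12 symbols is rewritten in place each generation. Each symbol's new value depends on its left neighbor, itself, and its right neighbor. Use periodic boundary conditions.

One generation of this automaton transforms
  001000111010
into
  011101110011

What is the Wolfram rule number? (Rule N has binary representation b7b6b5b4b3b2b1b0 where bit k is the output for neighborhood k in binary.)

158

position 7: 111 → 1  (bit 7 = 1)
position 8: 110 → 0  (bit 6 = 0)
position 9: 101 → 0  (bit 5 = 0)
position 3: 100 → 1  (bit 4 = 1)
position 6: 011 → 1  (bit 3 = 1)
position 2: 010 → 1  (bit 2 = 1)
position 1: 001 → 1  (bit 1 = 1)
position 0: 000 → 0  (bit 0 = 0)
bits b7..b0 = 10011110 = 158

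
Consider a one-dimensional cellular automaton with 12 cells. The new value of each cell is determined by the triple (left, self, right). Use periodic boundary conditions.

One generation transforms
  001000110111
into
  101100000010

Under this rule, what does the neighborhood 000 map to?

At position 4 the neighborhood is 000; the next row has 0 there.

0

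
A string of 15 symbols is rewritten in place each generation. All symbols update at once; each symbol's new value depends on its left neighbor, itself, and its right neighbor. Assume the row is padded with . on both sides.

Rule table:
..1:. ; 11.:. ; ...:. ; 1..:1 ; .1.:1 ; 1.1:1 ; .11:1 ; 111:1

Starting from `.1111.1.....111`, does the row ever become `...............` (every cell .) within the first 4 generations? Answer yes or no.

.111.111....11.
.11.111.1...1.1
.1.111.111..111
.1111.111.1.11.
generation 4 is .1111.111.1.11., still not uniform .

no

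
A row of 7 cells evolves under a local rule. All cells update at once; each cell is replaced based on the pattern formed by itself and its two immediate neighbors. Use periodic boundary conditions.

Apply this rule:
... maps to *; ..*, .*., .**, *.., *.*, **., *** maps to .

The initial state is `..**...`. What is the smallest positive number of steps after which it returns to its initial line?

step 1: *....**
step 2: ..**...

2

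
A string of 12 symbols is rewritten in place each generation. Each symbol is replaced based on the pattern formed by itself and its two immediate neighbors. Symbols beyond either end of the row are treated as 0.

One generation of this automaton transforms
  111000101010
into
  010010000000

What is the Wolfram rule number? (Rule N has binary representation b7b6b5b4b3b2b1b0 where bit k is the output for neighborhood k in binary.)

position 1: 111 → 1  (bit 7 = 1)
position 2: 110 → 0  (bit 6 = 0)
position 7: 101 → 0  (bit 5 = 0)
position 3: 100 → 0  (bit 4 = 0)
position 0: 011 → 0  (bit 3 = 0)
position 6: 010 → 0  (bit 2 = 0)
position 5: 001 → 0  (bit 1 = 0)
position 4: 000 → 1  (bit 0 = 1)
bits b7..b0 = 10000001 = 129

129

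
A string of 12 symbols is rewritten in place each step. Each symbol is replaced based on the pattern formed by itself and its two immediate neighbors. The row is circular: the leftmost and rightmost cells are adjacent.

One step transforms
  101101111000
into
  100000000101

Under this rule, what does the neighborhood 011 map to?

At position 2 the neighborhood is 011; the next row has 0 there.

0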